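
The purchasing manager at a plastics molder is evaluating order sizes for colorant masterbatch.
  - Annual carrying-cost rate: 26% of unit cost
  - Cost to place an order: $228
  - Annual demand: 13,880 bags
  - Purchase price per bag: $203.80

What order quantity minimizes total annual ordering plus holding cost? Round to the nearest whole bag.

Holding cost per bag per year: H = 26% × $203.8 = $52.9880
EOQ = √(2DS/H) = √(2 × 13,880 × 228 / 52.988)
    = √(119,447.42) ≈ 345.61

346 bags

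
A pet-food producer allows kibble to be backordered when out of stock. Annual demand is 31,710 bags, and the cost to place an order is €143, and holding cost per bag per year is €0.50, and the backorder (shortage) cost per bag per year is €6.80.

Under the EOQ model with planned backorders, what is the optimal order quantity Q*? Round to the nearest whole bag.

4,413 bags

Basic EOQ = √(2·31,710·143/0.5) = 4,258.887
Backorder adjustment √((H+b)/b) = √((0.5+6.8)/6.8) = 1.0361
Q* = 4,258.887 × 1.0361 ≈ 4,412.69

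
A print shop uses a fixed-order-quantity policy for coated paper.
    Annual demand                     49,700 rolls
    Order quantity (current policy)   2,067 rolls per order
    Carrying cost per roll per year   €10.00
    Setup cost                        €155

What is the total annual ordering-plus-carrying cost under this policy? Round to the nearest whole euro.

€14,062

Orders/yr = 49,700/2,067 = 24.045; ordering cost = 24.045 × €155 = €3,726.90
Average inventory = 2,067/2 = 1033.5; holding cost = 1033.5 × €10 = €10,335.00
Total = €3,726.90 + €10,335.00 = €14,061.90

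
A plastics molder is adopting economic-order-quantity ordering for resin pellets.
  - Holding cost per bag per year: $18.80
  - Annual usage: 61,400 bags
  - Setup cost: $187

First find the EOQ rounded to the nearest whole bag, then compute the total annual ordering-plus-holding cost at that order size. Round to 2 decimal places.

$20,777.77

Q* = √(2·D·S / H) = √(2·61,400·187 / 18.8) = √1,221,468.1 ≈ 1,105.20 → Q = 1,105 bags
Orders/yr = 61,400/1,105 = 55.566; ordering cost = 55.566 × $187 = $10,390.77
Average inventory = 1,105/2 = 552.5; holding cost = 552.5 × $18.8 = $10,387.00
Total = $10,390.77 + $10,387.00 = $20,777.77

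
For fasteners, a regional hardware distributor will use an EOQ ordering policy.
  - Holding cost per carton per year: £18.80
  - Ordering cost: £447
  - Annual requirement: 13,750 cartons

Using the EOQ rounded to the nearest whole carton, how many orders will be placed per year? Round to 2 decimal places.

Optimal lot size Q* = (2 × 13,750 × £447 / £18.8)^½ ≈ 808.61 → Q = 809
Orders per year = D/Q = 13,750 / 809 = 16.996

17.00 orders per year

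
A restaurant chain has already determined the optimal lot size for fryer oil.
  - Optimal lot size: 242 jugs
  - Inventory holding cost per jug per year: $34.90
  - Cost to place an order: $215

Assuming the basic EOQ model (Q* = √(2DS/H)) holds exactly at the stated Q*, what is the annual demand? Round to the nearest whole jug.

Since Q* = (2DS/H)^½, squaring gives Q*²·H = 2DS.
D = Q²H / (2S) = 242² × 34.9 / (2 × 215) = 4,753.22

4,753 jugs per year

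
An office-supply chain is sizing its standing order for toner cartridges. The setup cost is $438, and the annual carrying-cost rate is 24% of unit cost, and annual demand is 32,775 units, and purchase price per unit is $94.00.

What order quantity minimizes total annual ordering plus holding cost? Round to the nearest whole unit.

1,128 units

H = i·C = 0.24 × $94 = $22.5600 per unit-year
2DS/H = 2·32,775·438/22.56 = 1,272,646.28
EOQ = √1,272,646.28 ≈ 1,128.12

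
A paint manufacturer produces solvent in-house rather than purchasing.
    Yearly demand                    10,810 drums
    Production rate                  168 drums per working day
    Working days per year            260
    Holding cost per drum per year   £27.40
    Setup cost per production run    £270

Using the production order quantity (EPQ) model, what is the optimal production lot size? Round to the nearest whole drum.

d = 10,810/260 = 41.5769 drums/day;  effective holding cost H(1 − d/p) = 27.4·(1 − 41.5769/168) = 20.61900
Q* = √(2DS / H_eff) = √(2·10,810·270 / 20.61900) ≈ 532.08

532 drums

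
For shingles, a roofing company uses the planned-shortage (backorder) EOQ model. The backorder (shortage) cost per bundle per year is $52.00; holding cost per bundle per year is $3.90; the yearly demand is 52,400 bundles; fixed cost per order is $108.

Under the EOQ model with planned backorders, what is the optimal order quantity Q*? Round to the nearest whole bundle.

1,766 bundles

Q* = √(2DS/H) · √((H + b)/b)
   = √(2 × 52,400 × 108 / 3.9) · √((3.9 + 52) / 52)
   = 1,703.571 × 1.0368 ≈ 1,766.30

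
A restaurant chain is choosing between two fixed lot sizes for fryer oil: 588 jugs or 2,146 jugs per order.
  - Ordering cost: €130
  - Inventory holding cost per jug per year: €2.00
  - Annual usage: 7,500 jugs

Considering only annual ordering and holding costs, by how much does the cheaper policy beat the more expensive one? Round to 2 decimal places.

For each Q, cost = (D/Q)·S + (Q/2)·H.
TC(588) = (7,500/588)×130 + (588/2)×2 = €2,246.16
TC(2,146) = (7,500/2,146)×130 + (2,146/2)×2 = €2,600.33
|ΔTC| = |€2,246.16 − €2,600.33| = €354.17

€354.17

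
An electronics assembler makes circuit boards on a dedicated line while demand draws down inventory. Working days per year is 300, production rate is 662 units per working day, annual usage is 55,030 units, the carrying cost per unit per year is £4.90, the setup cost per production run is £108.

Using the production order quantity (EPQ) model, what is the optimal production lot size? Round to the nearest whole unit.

1,832 units

Daily demand d = 55,030/300 = 183.433; p = 662; 1 − d/p = 0.72291
EPQ = √(2DS / (H(1 − d/p)))
    = √(2 × 55,030 × 108 / (4.9 × 0.72291)) ≈ 1,831.84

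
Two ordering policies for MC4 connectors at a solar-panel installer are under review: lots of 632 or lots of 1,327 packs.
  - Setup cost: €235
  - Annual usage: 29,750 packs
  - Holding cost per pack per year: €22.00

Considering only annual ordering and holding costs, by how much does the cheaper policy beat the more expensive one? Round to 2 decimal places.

Annual cost at Q: ordering D·S/Q plus holding Q·H/2.
TC(632) = (29,750/632)×235 + (632/2)×22 = €18,014.10
TC(1,327) = (29,750/1,327)×235 + (1,327/2)×22 = €19,865.46
Cheaper: Q = 632.  Difference = €1,851.36

€1,851.36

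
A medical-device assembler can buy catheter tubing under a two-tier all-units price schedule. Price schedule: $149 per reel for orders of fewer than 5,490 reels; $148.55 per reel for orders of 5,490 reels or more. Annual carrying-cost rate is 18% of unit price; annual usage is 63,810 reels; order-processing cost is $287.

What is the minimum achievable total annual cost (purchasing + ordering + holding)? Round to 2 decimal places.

H₁ = 18%×$149 = $26.8200;  H₂ = 18%×$148.55 = $26.7390
EOQ₁ = √(2×63,810×287/26.8200) = 1,168.61  (< 5,490, feasible at tier 1)
EOQ₂ = √(2×63,810×287/26.7390) = 1,170.38  (< 5,490 → use Q = 5,490 at tier-2 price)
TC(tier 1 (EOQ₁), Q≈1,168.6) = $9,539,032.22
TC(tier 2, Q≈5,490.0) = $9,555,709.84
Minimum at tier 1 (EOQ₁): $9,539,032.22

$9,539,032.22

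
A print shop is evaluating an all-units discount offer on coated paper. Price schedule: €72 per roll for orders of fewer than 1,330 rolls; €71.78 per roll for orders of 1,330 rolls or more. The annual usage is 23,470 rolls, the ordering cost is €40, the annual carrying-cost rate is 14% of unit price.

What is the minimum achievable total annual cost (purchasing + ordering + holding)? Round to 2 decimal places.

€1,692,065.18

H₁ = 14%×€72 = €10.0800;  H₂ = 14%×€71.78 = €10.0492
EOQ₁ = √(2×23,470×40/10.0800) = 431.59  (< 1,330, feasible at tier 1)
EOQ₂ = √(2×23,470×40/10.0492) = 432.25  (< 1,330 → use Q = 1,330 at tier-2 price)
TC(tier 1 (EOQ₁), Q≈431.6) = €1,694,190.43
TC(tier 2, Q≈1,330.0) = €1,692,065.18
Minimum at tier 2: €1,692,065.18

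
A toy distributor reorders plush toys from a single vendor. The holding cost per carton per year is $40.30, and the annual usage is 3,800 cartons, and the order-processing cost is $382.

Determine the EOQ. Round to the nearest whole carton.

EOQ = √(2DS/H) = √(2 × 3,800 × 382 / 40.3)
    = √(72,039.70) ≈ 268.40

268 cartons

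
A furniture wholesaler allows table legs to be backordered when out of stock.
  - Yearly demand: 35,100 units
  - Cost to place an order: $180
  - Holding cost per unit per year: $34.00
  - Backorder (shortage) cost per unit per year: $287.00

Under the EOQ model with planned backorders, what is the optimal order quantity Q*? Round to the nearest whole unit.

645 units

Basic EOQ = √(2·35,100·180/34) = 609.629
Backorder adjustment √((H+b)/b) = √((34+287)/287) = 1.0576
Q* = 609.629 × 1.0576 ≈ 644.73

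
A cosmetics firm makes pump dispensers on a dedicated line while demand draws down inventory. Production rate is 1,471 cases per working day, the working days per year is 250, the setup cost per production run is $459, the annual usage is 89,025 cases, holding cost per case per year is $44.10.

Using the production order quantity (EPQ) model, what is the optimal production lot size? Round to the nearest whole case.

Daily demand d = 89,025/250 = 356.100; p = 1471; 1 − d/p = 0.75792
EPQ = √(2DS / (H(1 − d/p)))
    = √(2 × 89,025 × 459 / (44.1 × 0.75792)) ≈ 1,563.67

1,564 cases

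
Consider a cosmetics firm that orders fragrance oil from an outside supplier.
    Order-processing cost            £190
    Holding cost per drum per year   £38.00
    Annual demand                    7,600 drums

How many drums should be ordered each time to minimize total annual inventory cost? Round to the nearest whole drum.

Q* = √(2·D·S / H) = √(2·7,600·190 / 38) = √76,000.0 ≈ 275.68

276 drums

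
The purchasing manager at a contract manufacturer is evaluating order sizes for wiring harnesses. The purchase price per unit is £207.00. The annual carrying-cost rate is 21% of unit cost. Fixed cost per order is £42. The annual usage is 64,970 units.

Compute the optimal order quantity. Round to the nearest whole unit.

354 units

Carrying cost H = £207 × 21% = £43.4700/unit/yr
Q* = √(2·D·S / H) = √(2·64,970·42 / 43.47) = √125,545.9 ≈ 354.32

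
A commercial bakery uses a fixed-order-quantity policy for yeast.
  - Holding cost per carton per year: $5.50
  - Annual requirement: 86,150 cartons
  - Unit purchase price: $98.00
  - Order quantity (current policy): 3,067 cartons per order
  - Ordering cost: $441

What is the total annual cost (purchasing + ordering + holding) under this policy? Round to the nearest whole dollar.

Orders/yr = 86,150/3,067 = 28.089; ordering cost = 28.089 × $441 = $12,387.40
Average inventory = 3,067/2 = 1533.5; holding cost = 1533.5 × $5.5 = $8,434.25
Purchase cost = D·C = 86,150 × 98 = $8,442,700.00
Total = $12,387.40 + $8,434.25 + $8,442,700.00 = $8,463,521.65

$8,463,522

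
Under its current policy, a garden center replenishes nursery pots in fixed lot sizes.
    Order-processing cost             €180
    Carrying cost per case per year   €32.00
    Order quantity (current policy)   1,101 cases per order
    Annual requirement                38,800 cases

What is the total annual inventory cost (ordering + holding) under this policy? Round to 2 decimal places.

Orders/yr = 38,800/1,101 = 35.241; ordering cost = 35.241 × €180 = €6,343.32
Average inventory = 1,101/2 = 550.5; holding cost = 550.5 × €32 = €17,616.00
Total = €6,343.32 + €17,616.00 = €23,959.32

€23,959.32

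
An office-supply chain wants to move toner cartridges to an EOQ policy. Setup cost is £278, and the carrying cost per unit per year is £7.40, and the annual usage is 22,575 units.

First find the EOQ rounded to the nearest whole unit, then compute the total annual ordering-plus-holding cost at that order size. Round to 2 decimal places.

EOQ = √(2DS/H) = √(2 × 22,575 × 278 / 7.4)
    = √(1,696,175.68) ≈ 1,302.37 → Q = 1,302 units
Orders/yr = 22,575/1,302 = 17.339; ordering cost = 17.339 × £278 = £4,820.16
Average inventory = 1,302/2 = 651; holding cost = 651 × £7.4 = £4,817.40
Total = £4,820.16 + £4,817.40 = £9,637.56

£9,637.56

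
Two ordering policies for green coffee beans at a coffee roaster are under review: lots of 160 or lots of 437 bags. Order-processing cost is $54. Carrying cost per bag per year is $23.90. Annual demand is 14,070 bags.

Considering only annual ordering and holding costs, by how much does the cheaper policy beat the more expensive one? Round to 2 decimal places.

TC(Q) = (D/Q)S + (Q/2)H
TC(160) = (14,070/160)×54 + (160/2)×23.9 = $6,660.62
TC(437) = (14,070/437)×54 + (437/2)×23.9 = $6,960.78
Cheaper: Q = 160.  Difference = $300.15

$300.15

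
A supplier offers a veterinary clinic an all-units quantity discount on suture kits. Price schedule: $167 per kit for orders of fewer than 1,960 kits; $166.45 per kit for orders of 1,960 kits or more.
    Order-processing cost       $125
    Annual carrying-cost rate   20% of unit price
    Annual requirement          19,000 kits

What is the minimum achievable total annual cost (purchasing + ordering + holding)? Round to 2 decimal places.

$3,185,595.63

H₁ = 20%×$167 = $33.4000;  H₂ = 20%×$166.45 = $33.2900
EOQ₁ = √(2×19,000×125/33.4000) = 377.11  (< 1,960, feasible at tier 1)
EOQ₂ = √(2×19,000×125/33.2900) = 377.74  (< 1,960 → use Q = 1,960 at tier-2 price)
TC(tier 1 (EOQ₁), Q≈377.1) = $3,185,595.63
TC(tier 2, Q≈1,960.0) = $3,196,385.93
Minimum at tier 1 (EOQ₁): $3,185,595.63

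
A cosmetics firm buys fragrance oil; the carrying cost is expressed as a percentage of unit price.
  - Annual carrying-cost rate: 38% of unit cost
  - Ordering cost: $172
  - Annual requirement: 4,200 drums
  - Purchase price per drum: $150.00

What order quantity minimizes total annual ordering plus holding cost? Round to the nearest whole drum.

Carrying cost H = $150 × 38% = $57.0000/drum/yr
EOQ = √(2DS/H) = √(2 × 4,200 × 172 / 57)
    = √(25,347.37) ≈ 159.21

159 drums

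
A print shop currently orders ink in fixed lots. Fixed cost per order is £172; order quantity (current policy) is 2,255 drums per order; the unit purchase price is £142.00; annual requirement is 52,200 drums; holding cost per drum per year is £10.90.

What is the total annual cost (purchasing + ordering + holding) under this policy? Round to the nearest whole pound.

Orders/yr = 52,200/2,255 = 23.149; ordering cost = 23.149 × £172 = £3,981.55
Average inventory = 2,255/2 = 1127.5; holding cost = 1127.5 × £10.9 = £12,289.75
Purchase cost = D·C = 52,200 × 142 = £7,412,400.00
Total = £3,981.55 + £12,289.75 + £7,412,400.00 = £7,428,671.30

£7,428,671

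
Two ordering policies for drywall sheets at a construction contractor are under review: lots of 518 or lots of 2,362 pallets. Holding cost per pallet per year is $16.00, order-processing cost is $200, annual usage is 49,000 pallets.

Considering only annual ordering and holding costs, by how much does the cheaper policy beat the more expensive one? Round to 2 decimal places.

$17.89

For each Q, cost = (D/Q)·S + (Q/2)·H.
TC(518) = (49,000/518)×200 + (518/2)×16 = $23,062.92
TC(2,362) = (49,000/2,362)×200 + (2,362/2)×16 = $23,045.03
|ΔTC| = |$23,062.92 − $23,045.03| = $17.89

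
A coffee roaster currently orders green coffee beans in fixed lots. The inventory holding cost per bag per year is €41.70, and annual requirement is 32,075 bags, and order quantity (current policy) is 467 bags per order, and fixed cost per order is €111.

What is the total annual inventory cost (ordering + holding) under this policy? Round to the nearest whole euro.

Annual ordering cost = (D/Q)·S = (32,075/467) × 111 = €7,623.82
Annual holding cost  = (Q/2)·H = (467/2) × 41.7 = €9,736.95
Total = €7,623.82 + €9,736.95 = €17,360.77

€17,361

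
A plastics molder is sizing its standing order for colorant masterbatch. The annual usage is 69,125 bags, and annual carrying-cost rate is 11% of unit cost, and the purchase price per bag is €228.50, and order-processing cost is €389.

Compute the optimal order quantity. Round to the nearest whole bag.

1,463 bags

Holding cost per bag per year: H = 11% × €228.5 = €25.1350
EOQ = √(2DS/H) = √(2 × 69,125 × 389 / 25.135)
    = √(2,139,616.07) ≈ 1,462.74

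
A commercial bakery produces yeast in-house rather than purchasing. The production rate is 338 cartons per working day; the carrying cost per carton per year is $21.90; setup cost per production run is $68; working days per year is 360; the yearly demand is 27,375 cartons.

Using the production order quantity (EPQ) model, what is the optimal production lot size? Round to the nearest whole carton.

468 cartons

Daily demand d = 27,375/360 = 76.042; p = 338; 1 − d/p = 0.77502
EPQ = √(2DS / (H(1 − d/p)))
    = √(2 × 27,375 × 68 / (21.9 × 0.77502)) ≈ 468.35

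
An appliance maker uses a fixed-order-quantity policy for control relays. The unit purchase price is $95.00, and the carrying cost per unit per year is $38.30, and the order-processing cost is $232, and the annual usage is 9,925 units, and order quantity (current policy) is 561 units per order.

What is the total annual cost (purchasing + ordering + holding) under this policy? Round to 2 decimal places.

Orders/yr = 9,925/561 = 17.692; ordering cost = 17.692 × $232 = $4,104.46
Average inventory = 561/2 = 280.5; holding cost = 280.5 × $38.3 = $10,743.15
Purchase cost = D·C = 9,925 × 95 = $942,875.00
Total = $4,104.46 + $10,743.15 + $942,875.00 = $957,722.61

$957,722.61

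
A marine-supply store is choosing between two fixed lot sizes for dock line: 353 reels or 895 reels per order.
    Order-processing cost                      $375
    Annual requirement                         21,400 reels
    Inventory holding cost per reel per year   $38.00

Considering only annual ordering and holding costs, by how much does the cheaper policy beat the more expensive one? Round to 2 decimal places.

$3,469.23

For each Q, cost = (D/Q)·S + (Q/2)·H.
TC(353) = (21,400/353)×375 + (353/2)×38 = $29,440.71
TC(895) = (21,400/895)×375 + (895/2)×38 = $25,971.48
Lots of 895 are cheaper by $3,469.23.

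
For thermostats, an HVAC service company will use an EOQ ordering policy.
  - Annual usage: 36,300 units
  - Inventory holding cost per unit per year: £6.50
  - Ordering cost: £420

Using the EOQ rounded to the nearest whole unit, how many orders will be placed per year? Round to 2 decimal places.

2DS/H = 2·36,300·420/6.5 = 4,691,076.92
EOQ = √4,691,076.92 ≈ 2,165.89 → Q = 2,166
N = D/Q = 36,300/2,166 ≈ 16.759 orders/yr

16.76 orders per year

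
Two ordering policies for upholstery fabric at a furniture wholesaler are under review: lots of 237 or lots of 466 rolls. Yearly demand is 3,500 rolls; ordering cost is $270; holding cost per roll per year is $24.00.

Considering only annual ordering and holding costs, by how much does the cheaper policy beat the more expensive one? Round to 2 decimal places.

$788.56

TC(Q) = (D/Q)S + (Q/2)H
TC(237) = (3,500/237)×270 + (237/2)×24 = $6,831.34
TC(466) = (3,500/466)×270 + (466/2)×24 = $7,619.90
Cheaper: Q = 237.  Difference = $788.56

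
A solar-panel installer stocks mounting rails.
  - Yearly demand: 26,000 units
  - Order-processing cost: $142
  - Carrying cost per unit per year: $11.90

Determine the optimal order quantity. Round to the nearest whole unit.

788 units

EOQ = √(2DS/H) = √(2 × 26,000 × 142 / 11.9)
    = √(620,504.20) ≈ 787.72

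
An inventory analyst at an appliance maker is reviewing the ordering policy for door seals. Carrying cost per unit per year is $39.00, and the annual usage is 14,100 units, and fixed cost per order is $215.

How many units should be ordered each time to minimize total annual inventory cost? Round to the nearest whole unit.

394 units

EOQ = √(2DS/H) = √(2 × 14,100 × 215 / 39)
    = √(155,461.54) ≈ 394.29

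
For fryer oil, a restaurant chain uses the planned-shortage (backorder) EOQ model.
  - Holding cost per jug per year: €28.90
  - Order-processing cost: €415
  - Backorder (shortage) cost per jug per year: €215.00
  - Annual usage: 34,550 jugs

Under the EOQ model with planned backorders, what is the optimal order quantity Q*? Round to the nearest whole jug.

Basic EOQ = √(2·34,550·415/28.9) = 996.126
Backorder adjustment √((H+b)/b) = √((28.9+215)/215) = 1.0651
Q* = 996.126 × 1.0651 ≈ 1,060.96

1,061 jugs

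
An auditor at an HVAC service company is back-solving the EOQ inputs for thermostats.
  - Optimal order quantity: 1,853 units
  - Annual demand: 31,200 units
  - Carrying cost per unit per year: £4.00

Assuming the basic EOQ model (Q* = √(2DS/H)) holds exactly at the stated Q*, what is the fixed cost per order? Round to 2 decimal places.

£220.10

Since Q* = (2DS/H)^½, squaring gives Q*²·H = 2DS.
S = Q²H / (2D) = 1,853² × 4 / (2 × 31,200) = 220.1031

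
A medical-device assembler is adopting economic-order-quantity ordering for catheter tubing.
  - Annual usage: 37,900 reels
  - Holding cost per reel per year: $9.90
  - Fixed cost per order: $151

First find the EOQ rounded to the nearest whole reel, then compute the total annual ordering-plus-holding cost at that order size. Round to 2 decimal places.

EOQ = √(2DS/H) = √(2 × 37,900 × 151 / 9.9)
    = √(1,156,141.41) ≈ 1,075.24 → Q = 1,075 reels
Orders/yr = 37,900/1,075 = 35.256; ordering cost = 35.256 × $151 = $5,323.63
Average inventory = 1,075/2 = 537.5; holding cost = 537.5 × $9.9 = $5,321.25
Total = $5,323.63 + $5,321.25 = $10,644.88

$10,644.88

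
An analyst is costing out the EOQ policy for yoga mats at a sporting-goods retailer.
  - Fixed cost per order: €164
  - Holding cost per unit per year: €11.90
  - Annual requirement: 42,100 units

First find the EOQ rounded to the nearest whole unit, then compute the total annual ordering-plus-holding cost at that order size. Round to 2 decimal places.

€12,818.92

EOQ = √(2DS/H) = √(2 × 42,100 × 164 / 11.9)
    = √(1,160,403.36) ≈ 1,077.22 → Q = 1,077 units
Orders/yr = 42,100/1,077 = 39.090; ordering cost = 39.090 × €164 = €6,410.77
Average inventory = 1,077/2 = 538.5; holding cost = 538.5 × €11.9 = €6,408.15
Total = €6,410.77 + €6,408.15 = €12,818.92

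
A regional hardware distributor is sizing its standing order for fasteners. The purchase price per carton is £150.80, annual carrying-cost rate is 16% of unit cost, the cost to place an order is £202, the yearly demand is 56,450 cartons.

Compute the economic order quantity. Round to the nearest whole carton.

972 cartons

Carrying cost H = £150.8 × 16% = £24.1280/carton/yr
Q* = √(2·D·S / H) = √(2·56,450·202 / 24.128) = √945,200.6 ≈ 972.21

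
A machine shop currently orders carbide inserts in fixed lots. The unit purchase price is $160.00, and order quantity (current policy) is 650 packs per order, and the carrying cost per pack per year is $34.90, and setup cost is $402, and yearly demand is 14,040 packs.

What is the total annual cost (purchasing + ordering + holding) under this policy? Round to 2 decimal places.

$2,266,425.70

Ordering: D/Q × S = 14,040/650 × $402 = $8,683.20
Holding:  Q/2 × H = 650/2 × $34.9 = $11,342.50
Purchase cost = D·C = 14,040 × 160 = $2,246,400.00
Total = $8,683.20 + $11,342.50 + $2,246,400.00 = $2,266,425.70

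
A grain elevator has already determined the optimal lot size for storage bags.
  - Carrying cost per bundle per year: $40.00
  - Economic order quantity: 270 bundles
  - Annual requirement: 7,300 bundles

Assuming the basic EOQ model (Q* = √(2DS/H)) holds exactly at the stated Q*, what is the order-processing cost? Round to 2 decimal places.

$199.73

Since Q* = (2DS/H)^½, squaring gives Q*²·H = 2DS.
S = Q²H / (2D) = 270² × 40 / (2 × 7,300) = 199.7260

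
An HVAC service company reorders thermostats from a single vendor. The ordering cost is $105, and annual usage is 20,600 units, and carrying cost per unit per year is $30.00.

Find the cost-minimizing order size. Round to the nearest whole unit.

Q* = √(2·D·S / H) = √(2·20,600·105 / 30) = √144,200.0 ≈ 379.74

380 units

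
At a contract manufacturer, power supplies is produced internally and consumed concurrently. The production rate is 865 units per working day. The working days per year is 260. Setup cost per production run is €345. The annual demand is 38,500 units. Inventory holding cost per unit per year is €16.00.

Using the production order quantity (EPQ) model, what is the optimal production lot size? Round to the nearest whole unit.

Daily demand d = 38,500/260 = 148.077; p = 865; 1 − d/p = 0.82881
EPQ = √(2DS / (H(1 − d/p)))
    = √(2 × 38,500 × 345 / (16 × 0.82881)) ≈ 1,415.36

1,415 units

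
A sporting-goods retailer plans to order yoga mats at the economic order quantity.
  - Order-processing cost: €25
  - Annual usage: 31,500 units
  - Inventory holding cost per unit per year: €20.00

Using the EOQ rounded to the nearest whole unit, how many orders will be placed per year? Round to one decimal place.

Q* = √(2·D·S / H) = √(2·31,500·25 / 20) = √78,750.0 ≈ 280.62 → Q = 281
N = D/Q = 31,500/281 ≈ 112.100 orders/yr

112.1 orders per year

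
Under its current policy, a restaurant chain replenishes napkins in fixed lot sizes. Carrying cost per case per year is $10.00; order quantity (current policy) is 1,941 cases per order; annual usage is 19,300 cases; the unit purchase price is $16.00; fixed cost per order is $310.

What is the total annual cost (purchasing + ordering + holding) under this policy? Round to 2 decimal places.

$321,587.43

Orders/yr = 19,300/1,941 = 9.943; ordering cost = 9.943 × $310 = $3,082.43
Average inventory = 1,941/2 = 970.5; holding cost = 970.5 × $10 = $9,705.00
Purchase cost = D·C = 19,300 × 16 = $308,800.00
Total = $3,082.43 + $9,705.00 + $308,800.00 = $321,587.43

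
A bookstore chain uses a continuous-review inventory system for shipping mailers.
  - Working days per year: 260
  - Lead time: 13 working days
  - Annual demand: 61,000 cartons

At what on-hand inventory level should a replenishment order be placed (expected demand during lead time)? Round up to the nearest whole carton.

Daily demand d = 61,000 / 260 = 234.615 cartons/day
Demand during lead time = 234.615 × 13 = 3,050.00
Reorder point = 3,050.00 → round up

3,050 cartons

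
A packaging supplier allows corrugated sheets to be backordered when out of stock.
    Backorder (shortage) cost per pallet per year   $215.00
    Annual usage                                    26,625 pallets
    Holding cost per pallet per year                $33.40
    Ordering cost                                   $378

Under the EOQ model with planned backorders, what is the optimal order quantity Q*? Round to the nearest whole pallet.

Basic EOQ = √(2·26,625·378/33.4) = 776.305
Backorder adjustment √((H+b)/b) = √((33.4+215)/215) = 1.0749
Q* = 776.305 × 1.0749 ≈ 834.43

834 pallets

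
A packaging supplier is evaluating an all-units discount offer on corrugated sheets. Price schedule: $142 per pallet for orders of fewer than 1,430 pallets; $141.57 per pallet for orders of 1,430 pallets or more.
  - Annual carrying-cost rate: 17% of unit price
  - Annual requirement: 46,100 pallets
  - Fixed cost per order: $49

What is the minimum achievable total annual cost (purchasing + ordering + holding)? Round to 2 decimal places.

H₁ = 17%×$142 = $24.1400;  H₂ = 17%×$141.57 = $24.0669
EOQ₁ = √(2×46,100×49/24.1400) = 432.61  (< 1,430, feasible at tier 1)
EOQ₂ = √(2×46,100×49/24.0669) = 433.26  (< 1,430 → use Q = 1,430 at tier-2 price)
TC(tier 1 (EOQ₁), Q≈432.6) = $6,556,643.16
TC(tier 2, Q≈1,430.0) = $6,545,164.48
Minimum at tier 2: $6,545,164.48

$6,545,164.48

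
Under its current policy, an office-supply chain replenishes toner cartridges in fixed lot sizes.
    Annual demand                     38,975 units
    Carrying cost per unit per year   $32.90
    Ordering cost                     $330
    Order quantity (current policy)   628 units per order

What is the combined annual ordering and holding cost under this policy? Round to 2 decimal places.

Annual ordering cost = (D/Q)·S = (38,975/628) × 330 = $20,480.49
Annual holding cost  = (Q/2)·H = (628/2) × 32.9 = $10,330.60
Total = $20,480.49 + $10,330.60 = $30,811.09

$30,811.09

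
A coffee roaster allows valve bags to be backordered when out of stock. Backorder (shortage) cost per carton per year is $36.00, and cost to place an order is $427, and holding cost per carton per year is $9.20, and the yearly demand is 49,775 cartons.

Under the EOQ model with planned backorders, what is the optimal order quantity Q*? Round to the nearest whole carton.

Q* = √(2DS/H) · √((H + b)/b)
   = √(2 × 49,775 × 427 / 9.2) · √((9.2 + 36) / 36)
   = 2,149.516 × 1.1205 ≈ 2,408.57

2,409 cartons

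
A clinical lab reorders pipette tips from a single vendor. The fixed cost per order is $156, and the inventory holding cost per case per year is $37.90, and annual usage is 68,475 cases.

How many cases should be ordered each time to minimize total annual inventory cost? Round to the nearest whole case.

Optimal lot size Q* = (2 × 68,475 × $156 / $37.9)^½ ≈ 750.80

751 cases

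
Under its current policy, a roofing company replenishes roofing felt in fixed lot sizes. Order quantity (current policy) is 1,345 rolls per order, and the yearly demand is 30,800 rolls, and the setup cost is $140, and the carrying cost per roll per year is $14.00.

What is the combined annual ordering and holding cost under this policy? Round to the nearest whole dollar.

$12,621

Ordering: D/Q × S = 30,800/1,345 × $140 = $3,205.95
Holding:  Q/2 × H = 1,345/2 × $14 = $9,415.00
Total = $3,205.95 + $9,415.00 = $12,620.95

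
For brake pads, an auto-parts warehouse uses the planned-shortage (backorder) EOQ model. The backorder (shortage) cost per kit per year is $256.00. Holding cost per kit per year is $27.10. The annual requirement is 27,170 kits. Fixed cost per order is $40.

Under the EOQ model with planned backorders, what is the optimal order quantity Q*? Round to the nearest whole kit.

Q* = √(2DS/H) · √((H + b)/b)
   = √(2 × 27,170 × 40 / 27.1) · √((27.1 + 256) / 256)
   = 283.208 × 1.0516 ≈ 297.82

298 kits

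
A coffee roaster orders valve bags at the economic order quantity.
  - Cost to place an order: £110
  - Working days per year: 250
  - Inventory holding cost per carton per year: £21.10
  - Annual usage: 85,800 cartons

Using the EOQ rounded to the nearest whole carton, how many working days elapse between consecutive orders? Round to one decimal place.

2.8 days

Q* = √(2·D·S / H) = √(2·85,800·110 / 21.1) = √894,597.2 ≈ 945.83 → Q = 946 cartons
Cycle time = (working days × Q)/D = (250 × 946) / 85,800 = 2.756 days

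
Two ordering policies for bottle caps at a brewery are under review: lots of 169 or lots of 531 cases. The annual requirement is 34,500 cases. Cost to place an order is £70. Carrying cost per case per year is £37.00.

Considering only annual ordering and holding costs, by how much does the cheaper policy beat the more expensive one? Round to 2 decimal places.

Annual cost at Q: ordering D·S/Q plus holding Q·H/2.
TC(169) = (34,500/169)×70 + (169/2)×37 = £17,416.44
TC(531) = (34,500/531)×70 + (531/2)×37 = £14,371.52
|ΔTC| = |£17,416.44 − £14,371.52| = £3,044.92

£3,044.92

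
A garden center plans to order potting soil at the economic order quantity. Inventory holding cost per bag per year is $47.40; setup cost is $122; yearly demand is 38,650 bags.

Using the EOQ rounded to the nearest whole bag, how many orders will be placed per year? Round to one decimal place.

EOQ = √(2DS/H) = √(2 × 38,650 × 122 / 47.4)
    = √(198,957.81) ≈ 446.05 → Q = 446
Orders per year = D/Q = 38,650 / 446 = 86.659

86.7 orders per year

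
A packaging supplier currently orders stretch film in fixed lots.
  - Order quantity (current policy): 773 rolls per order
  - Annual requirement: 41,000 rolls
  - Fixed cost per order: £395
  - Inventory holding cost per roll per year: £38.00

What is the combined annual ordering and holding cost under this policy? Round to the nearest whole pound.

£35,638

Annual ordering cost = (D/Q)·S = (41,000/773) × 395 = £20,950.84
Annual holding cost  = (Q/2)·H = (773/2) × 38 = £14,687.00
Total = £20,950.84 + £14,687.00 = £35,637.84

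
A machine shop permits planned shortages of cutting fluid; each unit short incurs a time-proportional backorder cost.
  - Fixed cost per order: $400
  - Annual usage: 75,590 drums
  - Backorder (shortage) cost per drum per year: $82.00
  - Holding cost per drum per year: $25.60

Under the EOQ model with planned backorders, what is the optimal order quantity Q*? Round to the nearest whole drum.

Q* = √(2DS/H) · √((H + b)/b)
   = √(2 × 75,590 × 400 / 25.6) · √((25.6 + 82) / 82)
   = 1,536.941 × 1.1455 ≈ 1,760.58

1,761 drums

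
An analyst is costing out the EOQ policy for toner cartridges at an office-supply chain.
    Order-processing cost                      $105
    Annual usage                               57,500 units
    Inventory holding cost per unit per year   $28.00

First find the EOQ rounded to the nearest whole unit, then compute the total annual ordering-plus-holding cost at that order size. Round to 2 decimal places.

Optimal lot size Q* = (2 × 57,500 × $105 / $28)^½ ≈ 656.70 → Q = 657 units
Orders/yr = 57,500/657 = 87.519; ordering cost = 87.519 × $105 = $9,189.50
Average inventory = 657/2 = 328.5; holding cost = 328.5 × $28 = $9,198.00
Total = $9,189.50 + $9,198.00 = $18,387.50

$18,387.50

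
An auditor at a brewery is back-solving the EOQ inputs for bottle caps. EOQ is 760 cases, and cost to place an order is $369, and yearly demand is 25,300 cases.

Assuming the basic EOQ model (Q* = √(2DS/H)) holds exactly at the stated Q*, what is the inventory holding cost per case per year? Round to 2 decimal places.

$32.33

Since Q* = (2DS/H)^½, squaring gives Q*²·H = 2DS.
H = 2DS / Q² = 2 × 25,300 × 369 / 760² = 32.3258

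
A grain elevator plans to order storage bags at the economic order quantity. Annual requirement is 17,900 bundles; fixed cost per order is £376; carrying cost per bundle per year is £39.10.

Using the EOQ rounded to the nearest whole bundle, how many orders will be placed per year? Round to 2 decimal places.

30.49 orders per year

EOQ = √(2DS/H) = √(2 × 17,900 × 376 / 39.1)
    = √(344,265.98) ≈ 586.74 → Q = 587
N = D/Q = 17,900/587 ≈ 30.494 orders/yr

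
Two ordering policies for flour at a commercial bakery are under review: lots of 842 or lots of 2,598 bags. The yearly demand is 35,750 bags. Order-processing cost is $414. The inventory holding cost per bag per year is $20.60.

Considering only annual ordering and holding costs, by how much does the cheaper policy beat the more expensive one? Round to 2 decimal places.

For each Q, cost = (D/Q)·S + (Q/2)·H.
TC(842) = (35,750/842)×414 + (842/2)×20.6 = $26,250.39
TC(2,598) = (35,750/2,598)×414 + (2,598/2)×20.6 = $32,456.28
Lots of 842 are cheaper by $6,205.89.

$6,205.89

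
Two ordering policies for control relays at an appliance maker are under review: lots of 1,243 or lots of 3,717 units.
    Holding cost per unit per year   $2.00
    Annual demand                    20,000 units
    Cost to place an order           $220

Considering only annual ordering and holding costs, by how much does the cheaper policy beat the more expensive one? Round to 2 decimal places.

Annual cost at Q: ordering D·S/Q plus holding Q·H/2.
TC(1,243) = (20,000/1,243)×220 + (1,243/2)×2 = $4,782.82
TC(3,717) = (20,000/3,717)×220 + (3,717/2)×2 = $4,900.75
Cheaper: Q = 1,243.  Difference = $117.93

$117.93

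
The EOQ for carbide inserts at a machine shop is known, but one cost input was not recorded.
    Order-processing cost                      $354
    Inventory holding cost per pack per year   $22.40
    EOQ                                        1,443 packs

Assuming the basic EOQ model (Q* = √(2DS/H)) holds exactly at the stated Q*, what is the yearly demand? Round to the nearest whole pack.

EOQ relation: Q² = 2DS/H, so rearrange for the unknown.
D = Q²H / (2S) = 1,443² × 22.4 / (2 × 354) = 65,879.06

65,879 packs per year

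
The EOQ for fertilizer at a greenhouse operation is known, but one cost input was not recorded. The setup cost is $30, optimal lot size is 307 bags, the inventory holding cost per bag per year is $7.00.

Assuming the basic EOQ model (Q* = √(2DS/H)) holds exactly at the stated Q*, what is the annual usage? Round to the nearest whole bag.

Since Q* = (2DS/H)^½, squaring gives Q*²·H = 2DS.
D = Q²H / (2S) = 307² × 7 / (2 × 30) = 10,995.72

10,996 bags per year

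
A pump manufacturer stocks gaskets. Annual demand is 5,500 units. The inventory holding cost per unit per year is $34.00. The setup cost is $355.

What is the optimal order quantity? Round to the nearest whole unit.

339 units

Optimal lot size Q* = (2 × 5,500 × $355 / $34)^½ ≈ 338.90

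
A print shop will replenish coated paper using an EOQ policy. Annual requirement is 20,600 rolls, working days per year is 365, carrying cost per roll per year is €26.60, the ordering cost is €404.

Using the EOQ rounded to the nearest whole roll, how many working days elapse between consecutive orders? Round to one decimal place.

Q* = √(2·D·S / H) = √(2·20,600·404 / 26.6) = √625,744.4 ≈ 791.04 → Q = 791 rolls
Cycle time = (working days × Q)/D = (365 × 791) / 20,600 = 14.015 days

14.0 days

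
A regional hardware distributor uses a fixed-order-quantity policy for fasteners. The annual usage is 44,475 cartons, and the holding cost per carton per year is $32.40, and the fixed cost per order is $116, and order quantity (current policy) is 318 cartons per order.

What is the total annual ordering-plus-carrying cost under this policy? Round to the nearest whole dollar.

Ordering: D/Q × S = 44,475/318 × $116 = $16,223.58
Holding:  Q/2 × H = 318/2 × $32.4 = $5,151.60
Total = $16,223.58 + $5,151.60 = $21,375.18

$21,375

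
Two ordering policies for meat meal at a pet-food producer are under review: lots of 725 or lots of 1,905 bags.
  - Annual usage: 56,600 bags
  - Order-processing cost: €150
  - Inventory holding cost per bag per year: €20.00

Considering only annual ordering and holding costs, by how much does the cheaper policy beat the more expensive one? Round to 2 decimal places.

€4,546.35

TC(Q) = (D/Q)S + (Q/2)H
TC(725) = (56,600/725)×150 + (725/2)×20 = €18,960.34
TC(1,905) = (56,600/1,905)×150 + (1,905/2)×20 = €23,506.69
|ΔTC| = |€18,960.34 − €23,506.69| = €4,546.35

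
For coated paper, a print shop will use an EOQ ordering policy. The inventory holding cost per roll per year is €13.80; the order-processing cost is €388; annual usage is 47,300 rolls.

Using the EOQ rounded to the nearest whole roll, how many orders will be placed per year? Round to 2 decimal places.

Optimal lot size Q* = (2 × 47,300 × €388 / €13.8)^½ ≈ 1,630.88 → Q = 1,631
Orders per year = D/Q = 47,300 / 1,631 = 29.001

29.00 orders per year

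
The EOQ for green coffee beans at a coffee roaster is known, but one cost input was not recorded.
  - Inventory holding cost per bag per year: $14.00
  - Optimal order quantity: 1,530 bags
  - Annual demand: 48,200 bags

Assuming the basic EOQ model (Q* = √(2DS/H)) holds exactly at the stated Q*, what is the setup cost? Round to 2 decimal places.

$339.96

EOQ relation: Q² = 2DS/H, so rearrange for the unknown.
S = Q²H / (2D) = 1,530² × 14 / (2 × 48,200) = 339.9647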